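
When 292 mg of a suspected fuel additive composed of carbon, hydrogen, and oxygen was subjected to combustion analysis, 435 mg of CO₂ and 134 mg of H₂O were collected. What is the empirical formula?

C2H3O2

mol C = 0.435 g CO₂ ÷ 44.009 g/mol = 0.009884 mol
mol H = 2 × 0.134 g H₂O ÷ 18.015 g/mol = 0.01488 mol
mass O = 0.292 − (0.1187 + 0.01500) = 0.1583 g → mol O = 0.1583 ÷ 15.999 = 0.009893 mol
Divide by the smallest (0.009884 mol): C 1.000, H 1.505, O 1.001
Multiplying each by 2 gives whole numbers: C 2.00, H 3.01, O 2.00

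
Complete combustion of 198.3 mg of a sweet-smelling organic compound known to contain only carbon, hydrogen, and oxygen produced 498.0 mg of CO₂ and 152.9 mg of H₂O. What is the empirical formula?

C4H6O

mol C = 0.4980 g CO₂ ÷ 44.009 g/mol = 0.011316 mol
mol H = 2 × 0.1529 g H₂O ÷ 18.015 g/mol = 0.016975 mol
mass O = 0.1983 − (0.13591 + 0.017111) = 0.045275 g → mol O = 0.045275 ÷ 15.999 = 0.0028298 mol
Divide by the smallest (0.0028298 mol): C 3.999, H 5.998, O 1.000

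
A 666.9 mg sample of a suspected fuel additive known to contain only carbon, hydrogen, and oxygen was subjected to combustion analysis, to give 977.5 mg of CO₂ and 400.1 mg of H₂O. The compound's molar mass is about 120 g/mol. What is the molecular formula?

C4H8O4

mol C = 0.9775 g CO₂ ÷ 44.009 g/mol = 0.022211 mol
mol H = 2 × 0.4001 g H₂O ÷ 18.015 g/mol = 0.044419 mol
mass O = 0.6669 − (0.26678 + 0.044774) = 0.35535 g → mol O = 0.35535 ÷ 15.999 = 0.022210 mol
Divide by the smallest (0.022210 mol): C 1.000, H 2.000, O 1.000
Empirical formula: CH2O
Empirical-formula mass = 30.03 g/mol; 120 ÷ 30.03 ≈ 4, so the molecular formula is C4H8O4.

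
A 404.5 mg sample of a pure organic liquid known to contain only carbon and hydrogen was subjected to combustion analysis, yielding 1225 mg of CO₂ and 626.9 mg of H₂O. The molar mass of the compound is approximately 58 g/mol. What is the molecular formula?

C4H10

mol C = 1.225 g CO₂ ÷ 44.009 g/mol = 0.027835 mol
mol H = 2 × 0.6269 g H₂O ÷ 18.015 g/mol = 0.069598 mol
Divide by the smallest (0.027835 mol): C 1.000, H 2.500
Multiplying each by 2 gives whole numbers: C 2.00, H 5.00
Empirical formula: C2H5
Empirical-formula mass = 29.06 g/mol; 58 ÷ 29.06 ≈ 2, so the molecular formula is C4H10.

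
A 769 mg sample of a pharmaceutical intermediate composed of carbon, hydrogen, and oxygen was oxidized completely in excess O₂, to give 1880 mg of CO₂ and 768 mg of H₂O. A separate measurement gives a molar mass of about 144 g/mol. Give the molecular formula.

mol C = 1.88 g CO₂ ÷ 44.009 g/mol = 0.04272 mol
mol H = 2 × 0.768 g H₂O ÷ 18.015 g/mol = 0.08526 mol
mass O = 0.769 − (0.5131 + 0.08594) = 0.1700 g → mol O = 0.1700 ÷ 15.999 = 0.01062 mol
Divide by the smallest (0.01062 mol): C 4.021, H 8.026, O 1.000
Empirical formula: C4H8O
Empirical-formula mass = 72.11 g/mol; 144 ÷ 72.11 ≈ 2, so the molecular formula is C8H16O2.

C8H16O2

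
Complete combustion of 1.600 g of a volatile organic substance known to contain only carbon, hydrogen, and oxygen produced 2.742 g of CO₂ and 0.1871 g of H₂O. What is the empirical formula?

C6H2O5

mol C = 2.742 g CO₂ ÷ 44.009 g/mol = 0.062305 mol
mol H = 2 × 0.1871 g H₂O ÷ 18.015 g/mol = 0.020772 mol
mass O = 1.600 − (0.74835 + 0.020938) = 0.83071 g → mol O = 0.83071 ÷ 15.999 = 0.051923 mol
Divide by the smallest (0.020772 mol): C 3.000, H 1.000, O 2.500
Multiplying each by 2 gives whole numbers: C 6.00, H 2.00, O 5.00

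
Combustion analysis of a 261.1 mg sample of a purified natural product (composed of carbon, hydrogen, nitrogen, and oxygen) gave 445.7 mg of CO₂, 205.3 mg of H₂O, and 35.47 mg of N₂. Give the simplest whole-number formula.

mol C = 0.4457 g CO₂ ÷ 44.009 g/mol = 0.010127 mol
mol H = 2 × 0.2053 g H₂O ÷ 18.015 g/mol = 0.022792 mol
mol N = 2 × 0.03547 g N₂ ÷ 28.014 g/mol = 0.0025323 mol
mass O = 0.2611 − (0.12164 + 0.022974 + 0.035470) = 0.081014 g → mol O = 0.081014 ÷ 15.999 = 0.0050637 mol
Divide by the smallest (0.0025323 mol): C 3.999, H 9.001, N 1.000, O 2.000

C4H9NO2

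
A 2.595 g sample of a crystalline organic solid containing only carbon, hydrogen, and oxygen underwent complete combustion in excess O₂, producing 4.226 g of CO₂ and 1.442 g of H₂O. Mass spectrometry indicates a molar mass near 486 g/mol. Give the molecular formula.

mol C = 4.226 g CO₂ ÷ 44.009 g/mol = 0.096026 mol
mol H = 2 × 1.442 g H₂O ÷ 18.015 g/mol = 0.16009 mol
mass O = 2.595 − (1.1534 + 0.16137) = 1.2803 g → mol O = 1.2803 ÷ 15.999 = 0.080022 mol
Divide by the smallest (0.080022 mol): C 1.200, H 2.001, O 1.000
Multiplying each by 5 gives whole numbers: C 6.00, H 10.00, O 5.00
Empirical formula: C6H10O5
Empirical-formula mass = 162.14 g/mol; 486 ÷ 162.14 ≈ 3, so the molecular formula is C18H30O15.

C18H30O15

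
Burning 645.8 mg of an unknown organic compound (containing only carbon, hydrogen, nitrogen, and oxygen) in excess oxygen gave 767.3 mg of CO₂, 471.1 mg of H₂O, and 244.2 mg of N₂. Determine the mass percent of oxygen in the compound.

21.60%

mol C = 0.7673 g CO₂ ÷ 44.009 g/mol = 0.017435 mol
mol H = 2 × 0.4711 g H₂O ÷ 18.015 g/mol = 0.052301 mol
mol N = 2 × 0.2442 g N₂ ÷ 28.014 g/mol = 0.017434 mol
mass O = 0.6458 − (0.20941 + 0.052719 + 0.24420) = 0.13947 g → mol O = 0.13947 ÷ 15.999 = 0.0087173 mol
mass % O = 0.13947 g ÷ 0.6458 g × 100%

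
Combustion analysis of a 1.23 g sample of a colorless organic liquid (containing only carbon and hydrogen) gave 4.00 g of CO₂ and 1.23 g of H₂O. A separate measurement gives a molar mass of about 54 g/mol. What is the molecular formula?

C4H6

mol C = 4.00 g CO₂ ÷ 44.009 g/mol = 0.09089 mol
mol H = 2 × 1.23 g H₂O ÷ 18.015 g/mol = 0.1366 mol
Divide by the smallest (0.09089 mol): C 1.000, H 1.502
Multiplying each by 2 gives whole numbers: C 2.00, H 3.00
Empirical formula: C2H3
Empirical-formula mass = 27.05 g/mol; 54 ÷ 27.05 ≈ 2, so the molecular formula is C4H6.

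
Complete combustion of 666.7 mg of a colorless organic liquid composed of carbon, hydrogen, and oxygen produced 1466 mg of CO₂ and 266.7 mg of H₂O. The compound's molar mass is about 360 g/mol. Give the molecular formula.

mol C = 1.466 g CO₂ ÷ 44.009 g/mol = 0.033311 mol
mol H = 2 × 0.2667 g H₂O ÷ 18.015 g/mol = 0.029609 mol
mass O = 0.6667 − (0.40010 + 0.029846) = 0.23675 g → mol O = 0.23675 ÷ 15.999 = 0.014798 mol
Divide by the smallest (0.014798 mol): C 2.251, H 2.001, O 1.000
Multiplying each by 4 gives whole numbers: C 9.00, H 8.00, O 4.00
Empirical formula: C9H8O4
Empirical-formula mass = 180.16 g/mol; 360 ÷ 180.16 ≈ 2, so the molecular formula is C18H16O8.

C18H16O8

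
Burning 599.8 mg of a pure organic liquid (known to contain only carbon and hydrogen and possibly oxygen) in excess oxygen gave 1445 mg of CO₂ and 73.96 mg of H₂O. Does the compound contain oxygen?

mol C = 1.445 g CO₂ ÷ 44.009 g/mol = 0.032834 mol
mol H = 2 × 0.07396 g H₂O ÷ 18.015 g/mol = 0.0082109 mol
C and H account for only 0.40265 g of the 0.5998 g sample; the remaining 0.19715 g must be oxygen.

yes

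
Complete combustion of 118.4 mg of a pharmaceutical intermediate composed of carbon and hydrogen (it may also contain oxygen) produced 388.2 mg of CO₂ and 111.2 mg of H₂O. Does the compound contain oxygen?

mol C = 0.3882 g CO₂ ÷ 44.009 g/mol = 0.0088209 mol
mol H = 2 × 0.1112 g H₂O ÷ 18.015 g/mol = 0.012345 mol
C and H together account for 0.11839 g — essentially the entire 0.1184 g sample — so the compound contains no oxygen.

no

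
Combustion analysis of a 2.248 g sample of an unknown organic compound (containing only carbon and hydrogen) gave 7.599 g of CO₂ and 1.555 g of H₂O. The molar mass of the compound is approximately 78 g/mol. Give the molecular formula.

C6H6

mol C = 7.599 g CO₂ ÷ 44.009 g/mol = 0.17267 mol
mol H = 2 × 1.555 g H₂O ÷ 18.015 g/mol = 0.17263 mol
Divide by the smallest (0.17263 mol): C 1.000, H 1.000
Empirical formula: CH
Empirical-formula mass = 13.02 g/mol; 78 ÷ 13.02 ≈ 6, so the molecular formula is C6H6.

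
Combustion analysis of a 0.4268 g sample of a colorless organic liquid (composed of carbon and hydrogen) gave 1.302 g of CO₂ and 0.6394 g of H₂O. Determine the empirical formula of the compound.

C5H12

mol C = 1.302 g CO₂ ÷ 44.009 g/mol = 0.029585 mol
mol H = 2 × 0.6394 g H₂O ÷ 18.015 g/mol = 0.070985 mol
Divide by the smallest (0.029585 mol): C 1.000, H 2.399
Multiplying each by 5 gives whole numbers: C 5.00, H 12.00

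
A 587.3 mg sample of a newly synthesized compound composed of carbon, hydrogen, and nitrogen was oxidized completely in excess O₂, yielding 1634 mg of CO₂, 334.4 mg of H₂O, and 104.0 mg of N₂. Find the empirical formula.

C5H5N

mol C = 1.634 g CO₂ ÷ 44.009 g/mol = 0.037129 mol
mol H = 2 × 0.3344 g H₂O ÷ 18.015 g/mol = 0.037125 mol
mol N = 2 × 0.1040 g N₂ ÷ 28.014 g/mol = 0.0074249 mol
Divide by the smallest (0.0074249 mol): C 5.001, H 5.000, N 1.000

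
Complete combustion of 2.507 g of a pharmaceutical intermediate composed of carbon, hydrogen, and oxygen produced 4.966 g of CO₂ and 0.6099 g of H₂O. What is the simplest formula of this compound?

C5H3O3

mol C = 4.966 g CO₂ ÷ 44.009 g/mol = 0.11284 mol
mol H = 2 × 0.6099 g H₂O ÷ 18.015 g/mol = 0.067710 mol
mass O = 2.507 − (1.3553 + 0.068252) = 1.0834 g → mol O = 1.0834 ÷ 15.999 = 0.067718 mol
Divide by the smallest (0.067710 mol): C 1.667, H 1.000, O 1.000
Multiplying each by 3 gives whole numbers: C 5.00, H 3.00, O 3.00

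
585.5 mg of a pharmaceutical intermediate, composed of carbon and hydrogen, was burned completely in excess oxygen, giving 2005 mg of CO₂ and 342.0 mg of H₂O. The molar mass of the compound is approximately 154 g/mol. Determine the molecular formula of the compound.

C12H10

mol C = 2.005 g CO₂ ÷ 44.009 g/mol = 0.045559 mol
mol H = 2 × 0.3420 g H₂O ÷ 18.015 g/mol = 0.037968 mol
Divide by the smallest (0.037968 mol): C 1.200, H 1.000
Multiplying each by 5 gives whole numbers: C 6.00, H 5.00
Empirical formula: C6H5
Empirical-formula mass = 77.11 g/mol; 154 ÷ 77.11 ≈ 2, so the molecular formula is C12H10.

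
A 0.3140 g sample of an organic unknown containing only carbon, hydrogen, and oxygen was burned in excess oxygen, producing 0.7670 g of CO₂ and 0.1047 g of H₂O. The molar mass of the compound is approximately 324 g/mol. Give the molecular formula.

C18H12O6

mol C = 0.7670 g CO₂ ÷ 44.009 g/mol = 0.017428 mol
mol H = 2 × 0.1047 g H₂O ÷ 18.015 g/mol = 0.011624 mol
mass O = 0.3140 − (0.20933 + 0.011717) = 0.092953 g → mol O = 0.092953 ÷ 15.999 = 0.0058099 mol
Divide by the smallest (0.0058099 mol): C 3.000, H 2.001, O 1.000
Empirical formula: C3H2O
Empirical-formula mass = 54.05 g/mol; 324 ÷ 54.05 ≈ 6, so the molecular formula is C18H12O6.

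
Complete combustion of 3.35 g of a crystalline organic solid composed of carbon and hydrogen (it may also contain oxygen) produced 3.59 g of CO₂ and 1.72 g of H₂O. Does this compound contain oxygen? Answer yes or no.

mol C = 3.59 g CO₂ ÷ 44.009 g/mol = 0.08157 mol
mol H = 2 × 1.72 g H₂O ÷ 18.015 g/mol = 0.1910 mol
C and H account for only 1.172 g of the 3.35 g sample; the remaining 2.178 g must be oxygen.

yes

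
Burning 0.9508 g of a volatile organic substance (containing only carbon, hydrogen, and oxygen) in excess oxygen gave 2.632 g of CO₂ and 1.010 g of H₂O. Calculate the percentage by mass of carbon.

mol C = 2.632 g CO₂ ÷ 44.009 g/mol = 0.059806 mol
mol H = 2 × 1.010 g H₂O ÷ 18.015 g/mol = 0.11213 mol
mass O = 0.9508 − (0.71833 + 0.11303) = 0.11944 g → mol O = 0.11944 ÷ 15.999 = 0.0074658 mol
mass % C = 0.71833 g ÷ 0.9508 g × 100%

75.55%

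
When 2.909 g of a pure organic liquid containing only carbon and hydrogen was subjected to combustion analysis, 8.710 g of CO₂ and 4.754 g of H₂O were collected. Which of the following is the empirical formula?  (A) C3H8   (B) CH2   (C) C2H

(A) C3H8

mol C = 8.710 g CO₂ ÷ 44.009 g/mol = 0.19791 mol
mol H = 2 × 4.754 g H₂O ÷ 18.015 g/mol = 0.52778 mol
Divide by the smallest (0.19791 mol): C 1.000, H 2.667
Multiplying each by 3 gives whole numbers: C 3.00, H 8.00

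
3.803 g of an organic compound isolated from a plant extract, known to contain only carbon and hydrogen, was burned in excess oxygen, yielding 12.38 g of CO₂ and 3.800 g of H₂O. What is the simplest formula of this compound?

C2H3

mol C = 12.38 g CO₂ ÷ 44.009 g/mol = 0.28131 mol
mol H = 2 × 3.800 g H₂O ÷ 18.015 g/mol = 0.42187 mol
Divide by the smallest (0.28131 mol): C 1.000, H 1.500
Multiplying each by 2 gives whole numbers: C 2.00, H 3.00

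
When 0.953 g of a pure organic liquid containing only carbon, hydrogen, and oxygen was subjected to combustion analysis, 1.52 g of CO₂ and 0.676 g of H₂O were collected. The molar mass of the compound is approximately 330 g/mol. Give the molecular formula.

C12H26O10

mol C = 1.52 g CO₂ ÷ 44.009 g/mol = 0.03454 mol
mol H = 2 × 0.676 g H₂O ÷ 18.015 g/mol = 0.07505 mol
mass O = 0.953 − (0.4148 + 0.07565) = 0.4625 g → mol O = 0.4625 ÷ 15.999 = 0.02891 mol
Divide by the smallest (0.02891 mol): C 1.195, H 2.596, O 1.000
Multiplying each by 5 gives whole numbers: C 5.97, H 12.98, O 5.00
Empirical formula: C6H13O5
Empirical-formula mass = 165.17 g/mol; 330 ÷ 165.17 ≈ 2, so the molecular formula is C12H26O10.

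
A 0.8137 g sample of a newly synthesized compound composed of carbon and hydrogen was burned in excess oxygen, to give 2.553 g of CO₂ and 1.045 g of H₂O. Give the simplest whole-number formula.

CH2

mol C = 2.553 g CO₂ ÷ 44.009 g/mol = 0.058011 mol
mol H = 2 × 1.045 g H₂O ÷ 18.015 g/mol = 0.11601 mol
Divide by the smallest (0.058011 mol): C 1.000, H 2.000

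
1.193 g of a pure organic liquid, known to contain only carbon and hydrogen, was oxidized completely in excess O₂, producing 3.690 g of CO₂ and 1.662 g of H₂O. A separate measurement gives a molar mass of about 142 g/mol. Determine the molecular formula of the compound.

C10H22

mol C = 3.690 g CO₂ ÷ 44.009 g/mol = 0.083846 mol
mol H = 2 × 1.662 g H₂O ÷ 18.015 g/mol = 0.18451 mol
Divide by the smallest (0.083846 mol): C 1.000, H 2.201
Multiplying each by 5 gives whole numbers: C 5.00, H 11.00
Empirical formula: C5H11
Empirical-formula mass = 71.14 g/mol; 142 ÷ 71.14 ≈ 2, so the molecular formula is C10H22.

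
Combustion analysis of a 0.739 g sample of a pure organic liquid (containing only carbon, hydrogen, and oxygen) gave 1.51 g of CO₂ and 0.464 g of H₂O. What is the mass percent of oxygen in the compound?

37.2%

mol C = 1.51 g CO₂ ÷ 44.009 g/mol = 0.03431 mol
mol H = 2 × 0.464 g H₂O ÷ 18.015 g/mol = 0.05151 mol
mass O = 0.739 − (0.4121 + 0.05192) = 0.2750 g → mol O = 0.2750 ÷ 15.999 = 0.01719 mol
mass % O = 0.2750 g ÷ 0.739 g × 100%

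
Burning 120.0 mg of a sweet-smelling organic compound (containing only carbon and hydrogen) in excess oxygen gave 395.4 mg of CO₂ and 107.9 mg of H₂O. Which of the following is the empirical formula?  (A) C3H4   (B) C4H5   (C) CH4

mol C = 0.3954 g CO₂ ÷ 44.009 g/mol = 0.0089845 mol
mol H = 2 × 0.1079 g H₂O ÷ 18.015 g/mol = 0.011979 mol
Divide by the smallest (0.0089845 mol): C 1.000, H 1.333
Multiplying each by 3 gives whole numbers: C 3.00, H 4.00

(A) C3H4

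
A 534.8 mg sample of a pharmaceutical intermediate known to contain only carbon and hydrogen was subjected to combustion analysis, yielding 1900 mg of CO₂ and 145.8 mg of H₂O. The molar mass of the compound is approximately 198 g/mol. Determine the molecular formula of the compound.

C16H6

mol C = 1.900 g CO₂ ÷ 44.009 g/mol = 0.043173 mol
mol H = 2 × 0.1458 g H₂O ÷ 18.015 g/mol = 0.016187 mol
Divide by the smallest (0.016187 mol): C 2.667, H 1.000
Multiplying each by 3 gives whole numbers: C 8.00, H 3.00
Empirical formula: C8H3
Empirical-formula mass = 99.11 g/mol; 198 ÷ 99.11 ≈ 2, so the molecular formula is C16H6.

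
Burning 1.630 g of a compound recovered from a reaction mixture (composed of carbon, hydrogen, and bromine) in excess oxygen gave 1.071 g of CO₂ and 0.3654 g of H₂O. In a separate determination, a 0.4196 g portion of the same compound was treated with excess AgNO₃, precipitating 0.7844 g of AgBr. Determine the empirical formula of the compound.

mol C = 1.071 g CO₂ ÷ 44.009 g/mol = 0.024336 mol
mol H = 2 × 0.3654 g H₂O ÷ 18.015 g/mol = 0.040566 mol
From the AgBr data: mol Br per gram of compound = (0.7844 ÷ 187.772) ÷ 0.4196 = 0.0099557 mol/g, so in the 1.630 g combustion sample mol Br = 0.016228 mol
Divide by the smallest (0.016228 mol): C 1.500, H 2.500, Br 1.000
Multiplying each by 2 gives whole numbers: C 3.00, H 5.00, Br 2.00

C3H5Br2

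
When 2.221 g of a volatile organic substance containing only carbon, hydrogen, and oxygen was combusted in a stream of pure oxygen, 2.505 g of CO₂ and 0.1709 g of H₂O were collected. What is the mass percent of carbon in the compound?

30.78%

mol C = 2.505 g CO₂ ÷ 44.009 g/mol = 0.056920 mol
mol H = 2 × 0.1709 g H₂O ÷ 18.015 g/mol = 0.018973 mol
mass O = 2.221 − (0.68367 + 0.019125) = 1.5182 g → mol O = 1.5182 ÷ 15.999 = 0.094894 mol
mass % C = 0.68367 g ÷ 2.221 g × 100%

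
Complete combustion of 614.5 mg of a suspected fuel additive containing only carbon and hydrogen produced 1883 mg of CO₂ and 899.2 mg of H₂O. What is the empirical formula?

C3H7

mol C = 1.883 g CO₂ ÷ 44.009 g/mol = 0.042787 mol
mol H = 2 × 0.8992 g H₂O ÷ 18.015 g/mol = 0.099828 mol
Divide by the smallest (0.042787 mol): C 1.000, H 2.333
Multiplying each by 3 gives whole numbers: C 3.00, H 7.00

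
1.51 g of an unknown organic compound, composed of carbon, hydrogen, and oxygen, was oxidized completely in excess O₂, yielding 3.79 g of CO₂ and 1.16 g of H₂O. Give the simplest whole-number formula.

C4H6O

mol C = 3.79 g CO₂ ÷ 44.009 g/mol = 0.08612 mol
mol H = 2 × 1.16 g H₂O ÷ 18.015 g/mol = 0.1288 mol
mass O = 1.51 − (1.034 + 0.1298) = 0.3458 g → mol O = 0.3458 ÷ 15.999 = 0.02161 mol
Divide by the smallest (0.02161 mol): C 3.984, H 5.958, O 1.000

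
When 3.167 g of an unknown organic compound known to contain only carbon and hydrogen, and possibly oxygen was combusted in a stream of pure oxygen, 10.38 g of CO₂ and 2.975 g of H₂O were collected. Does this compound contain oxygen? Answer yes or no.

mol C = 10.38 g CO₂ ÷ 44.009 g/mol = 0.23586 mol
mol H = 2 × 2.975 g H₂O ÷ 18.015 g/mol = 0.33028 mol
C and H together account for 3.1658 g — essentially the entire 3.167 g sample — so the compound contains no oxygen.

no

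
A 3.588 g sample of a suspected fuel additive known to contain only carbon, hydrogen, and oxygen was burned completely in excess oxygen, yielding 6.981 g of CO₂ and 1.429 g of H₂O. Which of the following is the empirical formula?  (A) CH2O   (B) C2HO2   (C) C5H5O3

mol C = 6.981 g CO₂ ÷ 44.009 g/mol = 0.15863 mol
mol H = 2 × 1.429 g H₂O ÷ 18.015 g/mol = 0.15865 mol
mass O = 3.588 − (1.9053 + 0.15991) = 1.5228 g → mol O = 1.5228 ÷ 15.999 = 0.095182 mol
Divide by the smallest (0.095182 mol): C 1.667, H 1.667, O 1.000
Multiplying each by 3 gives whole numbers: C 5.00, H 5.00, O 3.00

(C) C5H5O3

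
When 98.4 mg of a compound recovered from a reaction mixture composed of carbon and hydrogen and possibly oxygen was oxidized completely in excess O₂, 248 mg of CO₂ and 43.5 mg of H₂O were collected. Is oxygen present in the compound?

yes

mol C = 0.248 g CO₂ ÷ 44.009 g/mol = 0.005635 mol
mol H = 2 × 0.0435 g H₂O ÷ 18.015 g/mol = 0.004829 mol
C and H account for only 0.07255 g of the 0.0984 g sample; the remaining 0.02585 g must be oxygen.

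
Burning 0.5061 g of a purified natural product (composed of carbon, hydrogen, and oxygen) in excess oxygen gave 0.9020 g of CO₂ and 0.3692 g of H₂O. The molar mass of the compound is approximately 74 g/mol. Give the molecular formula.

mol C = 0.9020 g CO₂ ÷ 44.009 g/mol = 0.020496 mol
mol H = 2 × 0.3692 g H₂O ÷ 18.015 g/mol = 0.040988 mol
mass O = 0.5061 − (0.24618 + 0.041316) = 0.21861 g → mol O = 0.21861 ÷ 15.999 = 0.013664 mol
Divide by the smallest (0.013664 mol): C 1.500, H 3.000, O 1.000
Multiplying each by 2 gives whole numbers: C 3.00, H 6.00, O 2.00
Empirical formula: C3H6O2
Empirical-formula mass = 74.08 g/mol; 74 ÷ 74.08 ≈ 1, so the molecular formula is C3H6O2.

C3H6O2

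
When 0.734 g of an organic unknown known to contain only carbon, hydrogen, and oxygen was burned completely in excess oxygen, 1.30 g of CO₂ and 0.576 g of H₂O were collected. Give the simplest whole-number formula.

mol C = 1.30 g CO₂ ÷ 44.009 g/mol = 0.02954 mol
mol H = 2 × 0.576 g H₂O ÷ 18.015 g/mol = 0.06395 mol
mass O = 0.734 − (0.3548 + 0.06446) = 0.3147 g → mol O = 0.3147 ÷ 15.999 = 0.01967 mol
Divide by the smallest (0.01967 mol): C 1.502, H 3.251, O 1.000
Multiplying each by 4 gives whole numbers: C 6.01, H 13.00, O 4.00

C6H13O4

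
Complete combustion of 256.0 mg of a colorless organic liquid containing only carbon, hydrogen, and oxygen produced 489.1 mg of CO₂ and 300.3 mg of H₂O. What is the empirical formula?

mol C = 0.4891 g CO₂ ÷ 44.009 g/mol = 0.011114 mol
mol H = 2 × 0.3003 g H₂O ÷ 18.015 g/mol = 0.033339 mol
mass O = 0.2560 − (0.13349 + 0.033606) = 0.088909 g → mol O = 0.088909 ÷ 15.999 = 0.0055571 mol
Divide by the smallest (0.0055571 mol): C 2.000, H 5.999, O 1.000

C2H6O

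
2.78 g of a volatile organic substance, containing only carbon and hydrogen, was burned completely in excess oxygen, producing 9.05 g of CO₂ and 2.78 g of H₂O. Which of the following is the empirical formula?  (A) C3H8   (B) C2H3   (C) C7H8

(B) C2H3

mol C = 9.05 g CO₂ ÷ 44.009 g/mol = 0.2056 mol
mol H = 2 × 2.78 g H₂O ÷ 18.015 g/mol = 0.3086 mol
Divide by the smallest (0.2056 mol): C 1.000, H 1.501
Multiplying each by 2 gives whole numbers: C 2.00, H 3.00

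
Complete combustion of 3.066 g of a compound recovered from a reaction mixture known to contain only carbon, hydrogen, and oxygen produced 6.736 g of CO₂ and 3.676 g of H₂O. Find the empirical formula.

C3H8O

mol C = 6.736 g CO₂ ÷ 44.009 g/mol = 0.15306 mol
mol H = 2 × 3.676 g H₂O ÷ 18.015 g/mol = 0.40810 mol
mass O = 3.066 − (1.8384 + 0.41137) = 0.81623 g → mol O = 0.81623 ÷ 15.999 = 0.051018 mol
Divide by the smallest (0.051018 mol): C 3.000, H 7.999, O 1.000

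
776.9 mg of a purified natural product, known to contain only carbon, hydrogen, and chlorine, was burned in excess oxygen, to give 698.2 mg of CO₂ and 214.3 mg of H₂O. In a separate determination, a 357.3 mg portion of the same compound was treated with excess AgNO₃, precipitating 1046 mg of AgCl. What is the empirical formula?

C2H3Cl2

mol C = 0.6982 g CO₂ ÷ 44.009 g/mol = 0.015865 mol
mol H = 2 × 0.2143 g H₂O ÷ 18.015 g/mol = 0.023791 mol
From the AgCl data: mol Cl per gram of compound = (1.046 ÷ 143.318) ÷ 0.3573 = 0.020427 mol/g, so in the 0.7769 g combustion sample mol Cl = 0.015869 mol
Divide by the smallest (0.015865 mol): C 1.000, H 1.500, Cl 1.000
Multiplying each by 2 gives whole numbers: C 2.00, H 3.00, Cl 2.00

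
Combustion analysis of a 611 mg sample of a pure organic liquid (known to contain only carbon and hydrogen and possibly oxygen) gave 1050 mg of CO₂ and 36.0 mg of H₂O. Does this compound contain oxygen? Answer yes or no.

mol C = 1.05 g CO₂ ÷ 44.009 g/mol = 0.02386 mol
mol H = 2 × 0.0360 g H₂O ÷ 18.015 g/mol = 0.003997 mol
C and H account for only 0.2906 g of the 0.611 g sample; the remaining 0.3204 g must be oxygen.

yes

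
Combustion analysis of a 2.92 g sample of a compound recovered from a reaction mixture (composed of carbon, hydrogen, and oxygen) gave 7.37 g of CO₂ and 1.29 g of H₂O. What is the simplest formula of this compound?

mol C = 7.37 g CO₂ ÷ 44.009 g/mol = 0.1675 mol
mol H = 2 × 1.29 g H₂O ÷ 18.015 g/mol = 0.1432 mol
mass O = 2.92 − (2.011 + 0.1444) = 0.7642 g → mol O = 0.7642 ÷ 15.999 = 0.04777 mol
Divide by the smallest (0.04777 mol): C 3.506, H 2.998, O 1.000
Multiplying each by 2 gives whole numbers: C 7.01, H 6.00, O 2.00

C7H6O2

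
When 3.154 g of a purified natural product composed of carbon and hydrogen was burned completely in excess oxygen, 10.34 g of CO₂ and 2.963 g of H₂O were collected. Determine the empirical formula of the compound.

C5H7

mol C = 10.34 g CO₂ ÷ 44.009 g/mol = 0.23495 mol
mol H = 2 × 2.963 g H₂O ÷ 18.015 g/mol = 0.32895 mol
Divide by the smallest (0.23495 mol): C 1.000, H 1.400
Multiplying each by 5 gives whole numbers: C 5.00, H 7.00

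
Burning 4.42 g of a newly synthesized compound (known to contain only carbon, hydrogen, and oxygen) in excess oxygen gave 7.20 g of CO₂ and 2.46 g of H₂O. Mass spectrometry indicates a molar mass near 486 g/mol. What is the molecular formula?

mol C = 7.20 g CO₂ ÷ 44.009 g/mol = 0.1636 mol
mol H = 2 × 2.46 g H₂O ÷ 18.015 g/mol = 0.2731 mol
mass O = 4.42 − (1.965 + 0.2753) = 2.180 g → mol O = 2.180 ÷ 15.999 = 0.1362 mol
Divide by the smallest (0.1362 mol): C 1.201, H 2.005, O 1.000
Multiplying each by 5 gives whole numbers: C 6.00, H 10.02, O 5.00
Empirical formula: C6H10O5
Empirical-formula mass = 162.14 g/mol; 486 ÷ 162.14 ≈ 3, so the molecular formula is C18H30O15.

C18H30O15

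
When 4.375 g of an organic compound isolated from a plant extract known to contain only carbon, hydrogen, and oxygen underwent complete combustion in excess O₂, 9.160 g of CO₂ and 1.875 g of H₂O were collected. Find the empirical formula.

mol C = 9.160 g CO₂ ÷ 44.009 g/mol = 0.20814 mol
mol H = 2 × 1.875 g H₂O ÷ 18.015 g/mol = 0.20816 mol
mass O = 4.375 − (2.5000 + 0.20983) = 1.6652 g → mol O = 1.6652 ÷ 15.999 = 0.10408 mol
Divide by the smallest (0.10408 mol): C 2.000, H 2.000, O 1.000

C2H2O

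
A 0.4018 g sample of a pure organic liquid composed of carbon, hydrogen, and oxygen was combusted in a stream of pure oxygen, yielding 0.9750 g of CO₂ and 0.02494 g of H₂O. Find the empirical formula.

C8HO3

mol C = 0.9750 g CO₂ ÷ 44.009 g/mol = 0.022155 mol
mol H = 2 × 0.02494 g H₂O ÷ 18.015 g/mol = 0.0027688 mol
mass O = 0.4018 − (0.26610 + 0.0027910) = 0.13291 g → mol O = 0.13291 ÷ 15.999 = 0.0083074 mol
Divide by the smallest (0.0027688 mol): C 8.001, H 1.000, O 3.000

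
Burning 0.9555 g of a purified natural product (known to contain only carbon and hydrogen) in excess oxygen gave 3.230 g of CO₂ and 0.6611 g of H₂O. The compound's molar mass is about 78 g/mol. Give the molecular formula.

mol C = 3.230 g CO₂ ÷ 44.009 g/mol = 0.073394 mol
mol H = 2 × 0.6611 g H₂O ÷ 18.015 g/mol = 0.073394 mol
Divide by the smallest (0.073394 mol): C 1.000, H 1.000
Empirical formula: CH
Empirical-formula mass = 13.02 g/mol; 78 ÷ 13.02 ≈ 6, so the molecular formula is C6H6.

C6H6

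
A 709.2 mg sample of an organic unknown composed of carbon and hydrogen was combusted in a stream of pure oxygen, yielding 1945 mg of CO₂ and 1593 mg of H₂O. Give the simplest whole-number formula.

CH4

mol C = 1.945 g CO₂ ÷ 44.009 g/mol = 0.044196 mol
mol H = 2 × 1.593 g H₂O ÷ 18.015 g/mol = 0.17685 mol
Divide by the smallest (0.044196 mol): C 1.000, H 4.002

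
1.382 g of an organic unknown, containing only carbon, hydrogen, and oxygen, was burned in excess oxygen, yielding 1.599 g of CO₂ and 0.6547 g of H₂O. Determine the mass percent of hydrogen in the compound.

mol C = 1.599 g CO₂ ÷ 44.009 g/mol = 0.036333 mol
mol H = 2 × 0.6547 g H₂O ÷ 18.015 g/mol = 0.072684 mol
mass O = 1.382 − (0.43640 + 0.073265) = 0.87233 g → mol O = 0.87233 ÷ 15.999 = 0.054524 mol
mass % H = 0.073265 g ÷ 1.382 g × 100%

5.30%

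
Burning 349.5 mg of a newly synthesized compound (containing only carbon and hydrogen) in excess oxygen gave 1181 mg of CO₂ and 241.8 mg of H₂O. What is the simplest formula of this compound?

CH

mol C = 1.181 g CO₂ ÷ 44.009 g/mol = 0.026835 mol
mol H = 2 × 0.2418 g H₂O ÷ 18.015 g/mol = 0.026844 mol
Divide by the smallest (0.026835 mol): C 1.000, H 1.000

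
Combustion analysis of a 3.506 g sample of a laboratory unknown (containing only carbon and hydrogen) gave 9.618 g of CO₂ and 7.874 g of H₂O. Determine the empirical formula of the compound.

mol C = 9.618 g CO₂ ÷ 44.009 g/mol = 0.21855 mol
mol H = 2 × 7.874 g H₂O ÷ 18.015 g/mol = 0.87416 mol
Divide by the smallest (0.21855 mol): C 1.000, H 4.000

CH4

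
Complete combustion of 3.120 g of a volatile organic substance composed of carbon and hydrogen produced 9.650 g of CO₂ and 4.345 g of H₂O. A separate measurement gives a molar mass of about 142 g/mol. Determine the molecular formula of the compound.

mol C = 9.650 g CO₂ ÷ 44.009 g/mol = 0.21927 mol
mol H = 2 × 4.345 g H₂O ÷ 18.015 g/mol = 0.48238 mol
Divide by the smallest (0.21927 mol): C 1.000, H 2.200
Multiplying each by 5 gives whole numbers: C 5.00, H 11.00
Empirical formula: C5H11
Empirical-formula mass = 71.14 g/mol; 142 ÷ 71.14 ≈ 2, so the molecular formula is C10H22.

C10H22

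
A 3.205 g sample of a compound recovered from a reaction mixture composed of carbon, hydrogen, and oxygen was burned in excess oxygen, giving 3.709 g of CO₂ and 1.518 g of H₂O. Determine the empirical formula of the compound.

C2H4O3

mol C = 3.709 g CO₂ ÷ 44.009 g/mol = 0.084278 mol
mol H = 2 × 1.518 g H₂O ÷ 18.015 g/mol = 0.16853 mol
mass O = 3.205 − (1.0123 + 0.16987) = 2.0229 g → mol O = 2.0229 ÷ 15.999 = 0.12644 mol
Divide by the smallest (0.084278 mol): C 1.000, H 2.000, O 1.500
Multiplying each by 2 gives whole numbers: C 2.00, H 4.00, O 3.00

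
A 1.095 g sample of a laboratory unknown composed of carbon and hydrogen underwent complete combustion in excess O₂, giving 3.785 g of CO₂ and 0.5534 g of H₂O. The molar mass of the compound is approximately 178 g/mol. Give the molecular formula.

C14H10

mol C = 3.785 g CO₂ ÷ 44.009 g/mol = 0.086005 mol
mol H = 2 × 0.5534 g H₂O ÷ 18.015 g/mol = 0.061438 mol
Divide by the smallest (0.061438 mol): C 1.400, H 1.000
Multiplying each by 5 gives whole numbers: C 7.00, H 5.00
Empirical formula: C7H5
Empirical-formula mass = 89.12 g/mol; 178 ÷ 89.12 ≈ 2, so the molecular formula is C14H10.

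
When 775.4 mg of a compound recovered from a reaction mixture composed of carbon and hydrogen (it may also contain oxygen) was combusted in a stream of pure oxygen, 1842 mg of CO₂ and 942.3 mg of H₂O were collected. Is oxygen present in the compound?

mol C = 1.842 g CO₂ ÷ 44.009 g/mol = 0.041855 mol
mol H = 2 × 0.9423 g H₂O ÷ 18.015 g/mol = 0.10461 mol
C and H account for only 0.60817 g of the 0.7754 g sample; the remaining 0.16723 g must be oxygen.

yes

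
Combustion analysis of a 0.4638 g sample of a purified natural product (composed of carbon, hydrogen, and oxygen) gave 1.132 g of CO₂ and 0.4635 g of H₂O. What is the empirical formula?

mol C = 1.132 g CO₂ ÷ 44.009 g/mol = 0.025722 mol
mol H = 2 × 0.4635 g H₂O ÷ 18.015 g/mol = 0.051457 mol
mass O = 0.4638 − (0.30895 + 0.051869) = 0.10298 g → mol O = 0.10298 ÷ 15.999 = 0.0064369 mol
Divide by the smallest (0.0064369 mol): C 3.996, H 7.994, O 1.000

C4H8O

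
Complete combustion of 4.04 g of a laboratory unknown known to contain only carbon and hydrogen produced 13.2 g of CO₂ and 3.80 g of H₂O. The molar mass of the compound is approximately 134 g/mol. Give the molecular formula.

mol C = 13.2 g CO₂ ÷ 44.009 g/mol = 0.2999 mol
mol H = 2 × 3.80 g H₂O ÷ 18.015 g/mol = 0.4219 mol
Divide by the smallest (0.2999 mol): C 1.000, H 1.407
Multiplying each by 5 gives whole numbers: C 5.00, H 7.03
Empirical formula: C5H7
Empirical-formula mass = 67.11 g/mol; 134 ÷ 67.11 ≈ 2, so the molecular formula is C10H14.

C10H14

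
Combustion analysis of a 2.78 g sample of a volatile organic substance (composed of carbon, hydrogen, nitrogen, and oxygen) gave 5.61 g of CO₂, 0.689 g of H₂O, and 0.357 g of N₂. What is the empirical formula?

mol C = 5.61 g CO₂ ÷ 44.009 g/mol = 0.1275 mol
mol H = 2 × 0.689 g H₂O ÷ 18.015 g/mol = 0.07649 mol
mol N = 2 × 0.357 g N₂ ÷ 28.014 g/mol = 0.02549 mol
mass O = 2.78 − (1.531 + 0.07710 + 0.3570) = 0.8148 g → mol O = 0.8148 ÷ 15.999 = 0.05093 mol
Divide by the smallest (0.02549 mol): C 5.001, H 3.001, N 1.000, O 1.998

C5H3NO2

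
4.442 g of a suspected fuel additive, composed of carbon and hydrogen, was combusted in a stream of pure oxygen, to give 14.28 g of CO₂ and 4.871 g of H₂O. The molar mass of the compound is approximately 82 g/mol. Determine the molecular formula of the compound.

mol C = 14.28 g CO₂ ÷ 44.009 g/mol = 0.32448 mol
mol H = 2 × 4.871 g H₂O ÷ 18.015 g/mol = 0.54077 mol
Divide by the smallest (0.32448 mol): C 1.000, H 1.667
Multiplying each by 3 gives whole numbers: C 3.00, H 5.00
Empirical formula: C3H5
Empirical-formula mass = 41.07 g/mol; 82 ÷ 41.07 ≈ 2, so the molecular formula is C6H10.

C6H10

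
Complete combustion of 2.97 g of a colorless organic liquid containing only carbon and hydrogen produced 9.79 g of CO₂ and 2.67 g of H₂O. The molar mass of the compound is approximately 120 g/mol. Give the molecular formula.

C9H12

mol C = 9.79 g CO₂ ÷ 44.009 g/mol = 0.2225 mol
mol H = 2 × 2.67 g H₂O ÷ 18.015 g/mol = 0.2964 mol
Divide by the smallest (0.2225 mol): C 1.000, H 1.332
Multiplying each by 3 gives whole numbers: C 3.00, H 4.00
Empirical formula: C3H4
Empirical-formula mass = 40.06 g/mol; 120 ÷ 40.06 ≈ 3, so the molecular formula is C9H12.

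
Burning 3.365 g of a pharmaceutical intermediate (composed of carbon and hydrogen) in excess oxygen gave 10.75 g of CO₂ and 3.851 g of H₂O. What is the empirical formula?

C4H7

mol C = 10.75 g CO₂ ÷ 44.009 g/mol = 0.24427 mol
mol H = 2 × 3.851 g H₂O ÷ 18.015 g/mol = 0.42753 mol
Divide by the smallest (0.24427 mol): C 1.000, H 1.750
Multiplying each by 4 gives whole numbers: C 4.00, H 7.00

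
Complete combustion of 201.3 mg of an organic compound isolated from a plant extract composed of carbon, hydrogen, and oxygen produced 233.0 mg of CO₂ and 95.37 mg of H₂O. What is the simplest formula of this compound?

C2H4O3

mol C = 0.2330 g CO₂ ÷ 44.009 g/mol = 0.0052944 mol
mol H = 2 × 0.09537 g H₂O ÷ 18.015 g/mol = 0.010588 mol
mass O = 0.2013 − (0.063591 + 0.010673) = 0.12704 g → mol O = 0.12704 ÷ 15.999 = 0.0079403 mol
Divide by the smallest (0.0052944 mol): C 1.000, H 2.000, O 1.500
Multiplying each by 2 gives whole numbers: C 2.00, H 4.00, O 3.00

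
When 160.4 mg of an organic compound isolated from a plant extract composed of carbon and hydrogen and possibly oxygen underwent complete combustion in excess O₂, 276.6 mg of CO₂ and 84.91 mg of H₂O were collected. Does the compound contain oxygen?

mol C = 0.2766 g CO₂ ÷ 44.009 g/mol = 0.0062851 mol
mol H = 2 × 0.08491 g H₂O ÷ 18.015 g/mol = 0.0094266 mol
C and H account for only 0.084992 g of the 0.1604 g sample; the remaining 0.075408 g must be oxygen.

yes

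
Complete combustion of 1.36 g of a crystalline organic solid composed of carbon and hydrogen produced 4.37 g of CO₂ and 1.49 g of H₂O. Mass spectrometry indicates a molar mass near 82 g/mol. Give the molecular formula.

C6H10

mol C = 4.37 g CO₂ ÷ 44.009 g/mol = 0.09930 mol
mol H = 2 × 1.49 g H₂O ÷ 18.015 g/mol = 0.1654 mol
Divide by the smallest (0.09930 mol): C 1.000, H 1.666
Multiplying each by 3 gives whole numbers: C 3.00, H 5.00
Empirical formula: C3H5
Empirical-formula mass = 41.07 g/mol; 82 ÷ 41.07 ≈ 2, so the molecular formula is C6H10.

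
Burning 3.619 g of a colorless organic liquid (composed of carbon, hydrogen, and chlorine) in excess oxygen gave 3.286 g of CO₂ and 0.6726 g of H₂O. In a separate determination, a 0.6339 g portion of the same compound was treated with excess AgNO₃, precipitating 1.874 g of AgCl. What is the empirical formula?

CHCl

mol C = 3.286 g CO₂ ÷ 44.009 g/mol = 0.074667 mol
mol H = 2 × 0.6726 g H₂O ÷ 18.015 g/mol = 0.074671 mol
From the AgCl data: mol Cl per gram of compound = (1.874 ÷ 143.318) ÷ 0.6339 = 0.020628 mol/g, so in the 3.619 g combustion sample mol Cl = 0.074651 mol
Divide by the smallest (0.074651 mol): C 1.000, H 1.000, Cl 1.000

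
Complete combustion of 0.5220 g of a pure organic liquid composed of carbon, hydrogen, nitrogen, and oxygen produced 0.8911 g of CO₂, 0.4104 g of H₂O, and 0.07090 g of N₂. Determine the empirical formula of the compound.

C4H9NO2

mol C = 0.8911 g CO₂ ÷ 44.009 g/mol = 0.020248 mol
mol H = 2 × 0.4104 g H₂O ÷ 18.015 g/mol = 0.045562 mol
mol N = 2 × 0.07090 g N₂ ÷ 28.014 g/mol = 0.0050618 mol
mass O = 0.5220 − (0.24320 + 0.045927 + 0.070900) = 0.16197 g → mol O = 0.16197 ÷ 15.999 = 0.010124 mol
Divide by the smallest (0.0050618 mol): C 4.000, H 9.001, N 1.000, O 2.000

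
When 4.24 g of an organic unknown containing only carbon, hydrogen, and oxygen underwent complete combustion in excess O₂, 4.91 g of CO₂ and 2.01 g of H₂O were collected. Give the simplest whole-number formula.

mol C = 4.91 g CO₂ ÷ 44.009 g/mol = 0.1116 mol
mol H = 2 × 2.01 g H₂O ÷ 18.015 g/mol = 0.2231 mol
mass O = 4.24 − (1.340 + 0.2249) = 2.675 g → mol O = 2.675 ÷ 15.999 = 0.1672 mol
Divide by the smallest (0.1116 mol): C 1.000, H 2.000, O 1.499
Multiplying each by 2 gives whole numbers: C 2.00, H 4.00, O 3.00

C2H4O3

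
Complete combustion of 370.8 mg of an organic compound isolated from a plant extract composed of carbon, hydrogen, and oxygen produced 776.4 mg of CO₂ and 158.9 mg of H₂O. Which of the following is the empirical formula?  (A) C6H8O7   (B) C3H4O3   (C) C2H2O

(C) C2H2O

mol C = 0.7764 g CO₂ ÷ 44.009 g/mol = 0.017642 mol
mol H = 2 × 0.1589 g H₂O ÷ 18.015 g/mol = 0.017641 mol
mass O = 0.3708 − (0.21190 + 0.017782) = 0.14112 g → mol O = 0.14112 ÷ 15.999 = 0.0088207 mol
Divide by the smallest (0.0088207 mol): C 2.000, H 2.000, O 1.000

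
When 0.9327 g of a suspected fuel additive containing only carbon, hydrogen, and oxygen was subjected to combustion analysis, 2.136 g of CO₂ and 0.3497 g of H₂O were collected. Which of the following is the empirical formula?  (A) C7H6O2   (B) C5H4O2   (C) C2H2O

mol C = 2.136 g CO₂ ÷ 44.009 g/mol = 0.048536 mol
mol H = 2 × 0.3497 g H₂O ÷ 18.015 g/mol = 0.038823 mol
mass O = 0.9327 − (0.58296 + 0.039134) = 0.31061 g → mol O = 0.31061 ÷ 15.999 = 0.019414 mol
Divide by the smallest (0.019414 mol): C 2.500, H 2.000, O 1.000
Multiplying each by 2 gives whole numbers: C 5.00, H 4.00, O 2.00

(B) C5H4O2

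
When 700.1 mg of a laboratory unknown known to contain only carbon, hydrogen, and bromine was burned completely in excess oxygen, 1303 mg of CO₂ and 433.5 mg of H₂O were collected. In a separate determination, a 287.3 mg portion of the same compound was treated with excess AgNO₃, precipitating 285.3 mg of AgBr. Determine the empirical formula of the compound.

mol C = 1.303 g CO₂ ÷ 44.009 g/mol = 0.029608 mol
mol H = 2 × 0.4335 g H₂O ÷ 18.015 g/mol = 0.048127 mol
From the AgBr data: mol Br per gram of compound = (0.2853 ÷ 187.772) ÷ 0.2873 = 0.0052885 mol/g, so in the 0.7001 g combustion sample mol Br = 0.0037025 mol
Divide by the smallest (0.0037025 mol): C 7.997, H 12.998, Br 1.000

C8H13Br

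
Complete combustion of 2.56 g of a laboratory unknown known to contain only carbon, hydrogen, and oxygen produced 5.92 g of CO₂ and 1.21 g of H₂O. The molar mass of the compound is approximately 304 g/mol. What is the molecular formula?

C16H16O6

mol C = 5.92 g CO₂ ÷ 44.009 g/mol = 0.1345 mol
mol H = 2 × 1.21 g H₂O ÷ 18.015 g/mol = 0.1343 mol
mass O = 2.56 − (1.616 + 0.1354) = 0.8089 g → mol O = 0.8089 ÷ 15.999 = 0.05056 mol
Divide by the smallest (0.05056 mol): C 2.661, H 2.657, O 1.000
Multiplying each by 3 gives whole numbers: C 7.98, H 7.97, O 3.00
Empirical formula: C8H8O3
Empirical-formula mass = 152.15 g/mol; 304 ÷ 152.15 ≈ 2, so the molecular formula is C16H16O6.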